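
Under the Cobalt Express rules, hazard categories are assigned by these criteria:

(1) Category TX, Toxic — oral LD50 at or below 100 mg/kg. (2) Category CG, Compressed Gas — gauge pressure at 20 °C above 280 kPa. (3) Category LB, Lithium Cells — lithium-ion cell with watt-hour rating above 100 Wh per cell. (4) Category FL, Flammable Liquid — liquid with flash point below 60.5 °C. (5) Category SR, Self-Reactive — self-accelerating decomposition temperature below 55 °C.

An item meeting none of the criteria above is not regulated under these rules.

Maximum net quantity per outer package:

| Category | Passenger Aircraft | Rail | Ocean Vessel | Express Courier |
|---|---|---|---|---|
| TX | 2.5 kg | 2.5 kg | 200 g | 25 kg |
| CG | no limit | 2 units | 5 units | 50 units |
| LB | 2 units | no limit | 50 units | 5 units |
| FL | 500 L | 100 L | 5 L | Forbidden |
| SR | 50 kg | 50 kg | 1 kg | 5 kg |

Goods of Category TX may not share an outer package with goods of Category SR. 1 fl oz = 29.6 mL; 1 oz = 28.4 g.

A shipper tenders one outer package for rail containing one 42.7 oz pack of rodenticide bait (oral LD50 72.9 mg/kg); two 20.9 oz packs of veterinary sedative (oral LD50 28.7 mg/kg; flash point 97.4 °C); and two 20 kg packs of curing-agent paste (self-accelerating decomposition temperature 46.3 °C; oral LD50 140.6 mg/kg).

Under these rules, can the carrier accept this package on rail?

With oral LD50 72.9 mg/kg (≤ 100 mg/kg), the rodenticide bait falls in Category TX.
Veterinary sedative: oral LD50 28.7 mg/kg ≤ 100 mg/kg → Category TX (Toxic).
With self-accelerating decomposition temperature 46.3 °C (< 55 °C), the curing-agent paste falls in Category SR.
Category TX net quantity: (one 42.7 oz pack = 1212.68 g) + (two 20.9 oz packs = 1187.12 g) = 2399.8 g.
2399.8 g ≤ 2.5 kg (rail limit, Category TX) — within limit.
Category SR quantity: two 20 kg packs = 40 kg.
40 kg is within the rail limit of 50 kg for Category SR.
Category TX and Category SR may not share an outer package.

No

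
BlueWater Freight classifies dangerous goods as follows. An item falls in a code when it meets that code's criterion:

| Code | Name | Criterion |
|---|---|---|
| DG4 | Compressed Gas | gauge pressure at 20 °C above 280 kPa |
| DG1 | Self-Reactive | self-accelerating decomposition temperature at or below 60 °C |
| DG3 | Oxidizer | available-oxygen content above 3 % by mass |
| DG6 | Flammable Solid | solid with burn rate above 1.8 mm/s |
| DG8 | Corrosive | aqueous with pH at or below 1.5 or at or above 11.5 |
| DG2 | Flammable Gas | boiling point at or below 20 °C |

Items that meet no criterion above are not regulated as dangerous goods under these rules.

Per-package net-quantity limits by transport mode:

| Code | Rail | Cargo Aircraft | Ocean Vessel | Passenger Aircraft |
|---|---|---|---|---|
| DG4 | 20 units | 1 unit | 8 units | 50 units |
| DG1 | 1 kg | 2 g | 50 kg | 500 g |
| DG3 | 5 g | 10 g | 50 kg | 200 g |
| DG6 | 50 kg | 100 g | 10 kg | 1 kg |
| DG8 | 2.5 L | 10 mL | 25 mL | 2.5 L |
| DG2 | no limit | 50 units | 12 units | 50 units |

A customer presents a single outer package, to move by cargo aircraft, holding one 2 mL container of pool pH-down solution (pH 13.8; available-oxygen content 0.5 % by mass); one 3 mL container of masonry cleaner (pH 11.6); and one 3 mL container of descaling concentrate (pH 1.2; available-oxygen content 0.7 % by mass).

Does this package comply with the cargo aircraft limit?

With pH 13.8 (≥ 11.5), the pool pH-down solution falls in Code DG8.
With pH 11.6 (≥ 11.5), the masonry cleaner falls in Code DG8.
With pH 1.2 (≤ 1.5), the descaling concentrate falls in Code DG8.
Total Code DG8: 2 mL + 3 mL + 3 mL = 8 mL.
8 mL ≤ 10 mL (cargo aircraft limit, Code DG8) — within limit.

Yes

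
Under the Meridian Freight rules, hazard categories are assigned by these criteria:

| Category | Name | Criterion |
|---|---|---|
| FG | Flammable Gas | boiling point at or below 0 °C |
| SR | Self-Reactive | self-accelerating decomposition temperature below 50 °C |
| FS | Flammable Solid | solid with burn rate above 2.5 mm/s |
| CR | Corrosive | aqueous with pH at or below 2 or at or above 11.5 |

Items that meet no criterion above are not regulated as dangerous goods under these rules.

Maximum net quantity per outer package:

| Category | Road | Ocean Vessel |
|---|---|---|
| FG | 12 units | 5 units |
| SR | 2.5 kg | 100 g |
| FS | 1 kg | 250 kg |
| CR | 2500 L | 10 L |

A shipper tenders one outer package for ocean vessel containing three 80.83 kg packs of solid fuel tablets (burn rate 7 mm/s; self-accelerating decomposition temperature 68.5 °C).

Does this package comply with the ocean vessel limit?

Yes

With burn rate 7 mm/s (> 2.5 mm/s), the solid fuel tablets fall in Category FS.
Category FS quantity: three 80.83 kg packs = 242.49 kg.
242.49 kg ≤ 250 kg (ocean vessel limit, Category FS) — within limit.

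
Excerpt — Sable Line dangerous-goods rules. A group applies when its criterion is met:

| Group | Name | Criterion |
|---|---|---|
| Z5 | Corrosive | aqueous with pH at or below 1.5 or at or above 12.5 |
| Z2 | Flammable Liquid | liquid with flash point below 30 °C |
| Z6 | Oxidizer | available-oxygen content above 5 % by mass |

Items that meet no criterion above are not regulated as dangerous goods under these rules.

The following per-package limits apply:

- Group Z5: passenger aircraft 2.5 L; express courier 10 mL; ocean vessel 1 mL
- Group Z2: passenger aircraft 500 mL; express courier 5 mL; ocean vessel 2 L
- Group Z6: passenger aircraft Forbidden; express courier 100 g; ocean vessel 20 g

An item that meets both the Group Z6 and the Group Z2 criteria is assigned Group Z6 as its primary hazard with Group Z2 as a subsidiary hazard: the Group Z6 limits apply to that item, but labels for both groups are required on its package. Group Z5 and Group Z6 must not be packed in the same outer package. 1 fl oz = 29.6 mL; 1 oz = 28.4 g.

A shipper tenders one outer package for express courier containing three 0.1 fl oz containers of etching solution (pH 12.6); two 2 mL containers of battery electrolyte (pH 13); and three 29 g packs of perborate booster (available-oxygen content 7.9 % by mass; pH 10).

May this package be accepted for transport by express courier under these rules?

No

The etching solution has pH 12.6, which is ≥ 12.5, so it is Group Z5 (Corrosive).
pH 13 meets the Group Z5 criterion (Corrosive), so the battery electrolyte is Group Z5.
With available-oxygen content 7.9 % by mass (> 5 % by mass), the perborate booster falls in Group Z6.
Total Group Z5: (three 0.1 fl oz containers = 8.88 mL) + (two 2 mL containers = 4 mL) = 12.88 mL.
12.88 mL > 10 mL (express courier limit, Group Z5) — over the limit.
Group Z6 quantity: three 29 g packs = 87 g.
87 g ≤ 100 g (express courier limit, Group Z6) — within limit.
Group Z5 and Group Z6 may not share an outer package.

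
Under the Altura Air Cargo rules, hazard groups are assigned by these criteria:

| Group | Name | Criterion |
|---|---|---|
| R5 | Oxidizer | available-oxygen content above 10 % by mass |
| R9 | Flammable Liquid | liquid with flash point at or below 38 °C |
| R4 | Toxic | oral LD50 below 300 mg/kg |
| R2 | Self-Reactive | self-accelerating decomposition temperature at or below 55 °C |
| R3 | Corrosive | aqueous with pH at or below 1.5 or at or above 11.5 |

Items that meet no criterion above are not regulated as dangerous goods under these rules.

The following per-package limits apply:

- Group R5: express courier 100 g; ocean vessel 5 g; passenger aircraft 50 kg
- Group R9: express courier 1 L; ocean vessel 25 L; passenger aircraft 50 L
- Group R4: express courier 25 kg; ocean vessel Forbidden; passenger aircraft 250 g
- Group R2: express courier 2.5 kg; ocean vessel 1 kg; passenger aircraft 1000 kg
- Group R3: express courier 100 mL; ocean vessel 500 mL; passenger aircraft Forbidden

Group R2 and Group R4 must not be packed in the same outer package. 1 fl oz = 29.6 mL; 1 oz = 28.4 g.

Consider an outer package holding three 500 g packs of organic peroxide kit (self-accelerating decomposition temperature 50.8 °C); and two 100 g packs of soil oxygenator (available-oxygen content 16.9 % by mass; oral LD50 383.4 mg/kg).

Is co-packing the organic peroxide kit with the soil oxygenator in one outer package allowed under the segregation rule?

Organic peroxide kit: self-accelerating decomposition temperature 50.8 °C ≤ 55 °C → Group R2 (Self-Reactive).
The soil oxygenator has available-oxygen content 16.9 % by mass, which is > 10 % by mass, so it is Group R5 (Oxidizer).
No segregation rule bars Group R2 with Group R5.

Yes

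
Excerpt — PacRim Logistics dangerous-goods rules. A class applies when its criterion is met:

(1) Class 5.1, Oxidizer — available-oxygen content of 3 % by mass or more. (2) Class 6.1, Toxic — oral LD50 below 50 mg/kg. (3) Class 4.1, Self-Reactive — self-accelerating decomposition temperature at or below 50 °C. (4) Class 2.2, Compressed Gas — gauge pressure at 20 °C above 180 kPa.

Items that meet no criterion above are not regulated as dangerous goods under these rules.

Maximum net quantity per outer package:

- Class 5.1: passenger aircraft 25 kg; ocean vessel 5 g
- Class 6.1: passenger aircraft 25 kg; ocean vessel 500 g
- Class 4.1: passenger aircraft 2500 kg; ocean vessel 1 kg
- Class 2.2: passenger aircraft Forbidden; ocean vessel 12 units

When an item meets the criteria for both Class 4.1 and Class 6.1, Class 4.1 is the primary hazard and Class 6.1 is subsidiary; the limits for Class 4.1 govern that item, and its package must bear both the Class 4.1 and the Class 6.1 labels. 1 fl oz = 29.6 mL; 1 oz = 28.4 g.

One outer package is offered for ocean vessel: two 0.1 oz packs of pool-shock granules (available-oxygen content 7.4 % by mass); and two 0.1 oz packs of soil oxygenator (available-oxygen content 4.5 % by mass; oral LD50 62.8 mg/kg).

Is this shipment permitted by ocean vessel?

No

With available-oxygen content 7.4 % by mass (≥ 3 % by mass), the pool-shock granules fall in Class 5.1.
The soil oxygenator has available-oxygen content 4.5 % by mass, which is ≥ 3 % by mass, so it is Class 5.1 (Oxidizer).
Total Class 5.1: (two 0.1 oz packs = 5.68 g) + (two 0.1 oz packs = 5.68 g) = 11.36 g.
That exceeds the Class 5.1 ocean vessel limit of 5 g.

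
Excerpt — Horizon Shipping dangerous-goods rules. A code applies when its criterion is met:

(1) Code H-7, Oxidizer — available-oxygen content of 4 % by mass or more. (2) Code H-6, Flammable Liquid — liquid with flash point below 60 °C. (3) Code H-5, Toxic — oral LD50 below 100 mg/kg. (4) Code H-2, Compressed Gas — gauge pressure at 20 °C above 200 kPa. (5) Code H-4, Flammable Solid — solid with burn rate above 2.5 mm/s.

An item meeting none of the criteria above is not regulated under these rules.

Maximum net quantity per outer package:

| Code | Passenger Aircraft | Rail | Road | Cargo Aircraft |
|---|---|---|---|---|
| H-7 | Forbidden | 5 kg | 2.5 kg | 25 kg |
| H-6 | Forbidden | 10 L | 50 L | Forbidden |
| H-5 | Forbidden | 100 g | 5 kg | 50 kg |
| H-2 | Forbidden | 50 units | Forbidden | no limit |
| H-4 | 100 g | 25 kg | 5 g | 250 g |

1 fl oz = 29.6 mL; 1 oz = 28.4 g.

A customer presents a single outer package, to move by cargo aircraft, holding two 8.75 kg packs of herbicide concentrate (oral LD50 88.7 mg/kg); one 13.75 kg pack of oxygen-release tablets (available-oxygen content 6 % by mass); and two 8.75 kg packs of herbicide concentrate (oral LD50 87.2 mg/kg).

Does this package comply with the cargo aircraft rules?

The herbicide concentrate has oral LD50 88.7 mg/kg, which is < 100 mg/kg, so it is Code H-5 (Toxic).
Available-oxygen content 6 % by mass meets the Code H-7 criterion (Oxidizer), so the oxygen-release tablets are Code H-7.
The herbicide concentrate has oral LD50 87.2 mg/kg, which is < 100 mg/kg, so it is Code H-5 (Toxic).
Total Code H-5: (two 8.75 kg packs = 17.5 kg) + (two 8.75 kg packs = 17.5 kg) = 35 kg.
35 kg ≤ 50 kg (cargo aircraft limit, Code H-5) — within limit.
Code H-7 quantity: 13.75 kg.
13.75 kg is within the cargo aircraft limit of 25 kg for Code H-7.
Every hazard code is within its cargo aircraft limit and no segregation rule is violated.

Yes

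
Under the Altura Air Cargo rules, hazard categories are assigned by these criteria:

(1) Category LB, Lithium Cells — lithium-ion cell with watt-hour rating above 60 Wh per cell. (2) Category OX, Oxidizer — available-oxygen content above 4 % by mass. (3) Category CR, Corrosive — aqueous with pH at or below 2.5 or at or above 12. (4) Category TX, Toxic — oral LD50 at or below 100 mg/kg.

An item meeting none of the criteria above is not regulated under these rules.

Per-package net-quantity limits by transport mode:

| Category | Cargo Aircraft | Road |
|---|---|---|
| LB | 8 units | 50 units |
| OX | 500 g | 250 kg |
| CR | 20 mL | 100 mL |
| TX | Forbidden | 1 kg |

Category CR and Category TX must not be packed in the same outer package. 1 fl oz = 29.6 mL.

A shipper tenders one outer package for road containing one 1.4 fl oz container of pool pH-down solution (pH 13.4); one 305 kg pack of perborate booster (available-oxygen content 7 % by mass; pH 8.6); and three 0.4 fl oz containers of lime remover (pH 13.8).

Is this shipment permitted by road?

No

The pool pH-down solution has pH 13.4, which is ≥ 12, so it is Category CR (Corrosive).
Available-oxygen content 7 % by mass meets the Category OX criterion (Oxidizer), so the perborate booster is Category OX.
pH 13.8 meets the Category CR criterion (Corrosive), so the lime remover is Category CR.
Category OX quantity: 305 kg.
305 kg exceeds the road limit of 250 kg for Category OX.
Total Category CR: (one 1.4 fl oz container = 41.44 mL) + (three 0.4 fl oz containers = 35.52 mL) = 76.96 mL.
76.96 mL is within the road limit of 100 mL for Category CR.
The segregation rule (Category CR with Category TX) does not apply to Category OX with Category CR.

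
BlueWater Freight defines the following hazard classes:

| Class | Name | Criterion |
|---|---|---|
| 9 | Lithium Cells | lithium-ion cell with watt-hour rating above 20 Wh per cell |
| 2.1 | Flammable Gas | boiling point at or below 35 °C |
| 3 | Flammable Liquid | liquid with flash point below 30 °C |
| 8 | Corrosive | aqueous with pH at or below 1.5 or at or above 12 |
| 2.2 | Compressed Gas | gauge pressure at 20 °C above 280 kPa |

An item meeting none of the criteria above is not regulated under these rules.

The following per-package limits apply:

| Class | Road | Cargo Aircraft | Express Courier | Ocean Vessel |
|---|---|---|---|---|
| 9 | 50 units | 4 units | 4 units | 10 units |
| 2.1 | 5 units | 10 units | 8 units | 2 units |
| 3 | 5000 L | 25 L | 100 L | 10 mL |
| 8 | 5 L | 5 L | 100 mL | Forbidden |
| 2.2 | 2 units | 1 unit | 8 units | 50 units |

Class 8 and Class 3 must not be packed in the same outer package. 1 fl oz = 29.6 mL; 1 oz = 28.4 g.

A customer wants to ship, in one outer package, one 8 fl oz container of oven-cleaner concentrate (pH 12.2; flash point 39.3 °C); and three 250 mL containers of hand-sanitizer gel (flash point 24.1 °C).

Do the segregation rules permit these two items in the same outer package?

No

Oven-cleaner concentrate: pH 12.2 ≥ 12 → Class 8 (Corrosive).
Hand-sanitizer gel: flash point 24.1 °C < 30 °C → Class 3 (Flammable Liquid).
Class 8 and Class 3 may not share an outer package.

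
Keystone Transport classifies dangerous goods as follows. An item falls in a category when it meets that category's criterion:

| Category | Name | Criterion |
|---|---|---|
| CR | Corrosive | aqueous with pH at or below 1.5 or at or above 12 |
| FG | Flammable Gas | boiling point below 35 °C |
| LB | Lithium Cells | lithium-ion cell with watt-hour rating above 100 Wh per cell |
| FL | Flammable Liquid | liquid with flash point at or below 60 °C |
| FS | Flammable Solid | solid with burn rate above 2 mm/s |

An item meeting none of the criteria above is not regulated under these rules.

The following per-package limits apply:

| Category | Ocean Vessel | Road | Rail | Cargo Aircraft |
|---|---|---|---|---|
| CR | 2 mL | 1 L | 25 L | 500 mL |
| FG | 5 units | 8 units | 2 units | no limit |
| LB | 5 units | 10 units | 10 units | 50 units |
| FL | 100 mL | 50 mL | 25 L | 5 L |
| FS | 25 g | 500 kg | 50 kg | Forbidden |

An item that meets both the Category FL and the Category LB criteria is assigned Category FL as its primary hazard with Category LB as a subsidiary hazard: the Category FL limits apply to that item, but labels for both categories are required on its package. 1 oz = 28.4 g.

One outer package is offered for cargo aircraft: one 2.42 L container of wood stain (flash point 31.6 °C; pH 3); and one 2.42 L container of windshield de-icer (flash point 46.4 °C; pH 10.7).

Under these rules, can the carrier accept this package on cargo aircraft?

With flash point 31.6 °C (≤ 60 °C), the wood stain falls in Category FL.
With flash point 46.4 °C (≤ 60 °C), the windshield de-icer falls in Category FL.
Total Category FL: 2.42 L + 2.42 L = 4.84 L.
4.84 L is within the cargo aircraft limit of 5 L for Category FL.

Yes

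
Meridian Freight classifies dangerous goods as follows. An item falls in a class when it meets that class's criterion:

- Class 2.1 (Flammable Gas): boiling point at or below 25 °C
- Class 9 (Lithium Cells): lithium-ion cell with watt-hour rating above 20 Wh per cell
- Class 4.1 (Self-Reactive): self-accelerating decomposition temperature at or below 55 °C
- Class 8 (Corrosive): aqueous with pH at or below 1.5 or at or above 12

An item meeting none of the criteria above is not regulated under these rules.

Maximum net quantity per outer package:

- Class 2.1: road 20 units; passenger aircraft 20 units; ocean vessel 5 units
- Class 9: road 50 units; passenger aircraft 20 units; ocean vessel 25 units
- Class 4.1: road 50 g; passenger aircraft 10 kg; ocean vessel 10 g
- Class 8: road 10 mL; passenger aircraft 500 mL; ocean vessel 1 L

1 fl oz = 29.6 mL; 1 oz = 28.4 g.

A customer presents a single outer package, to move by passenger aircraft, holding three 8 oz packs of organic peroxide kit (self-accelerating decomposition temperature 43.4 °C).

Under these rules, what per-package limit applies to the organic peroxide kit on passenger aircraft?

10 kg

Self-accelerating decomposition temperature 43.4 °C meets the Class 4.1 criterion (Self-Reactive), so the organic peroxide kit is Class 4.1.
The passenger aircraft limit for Class 4.1 is 10 kg.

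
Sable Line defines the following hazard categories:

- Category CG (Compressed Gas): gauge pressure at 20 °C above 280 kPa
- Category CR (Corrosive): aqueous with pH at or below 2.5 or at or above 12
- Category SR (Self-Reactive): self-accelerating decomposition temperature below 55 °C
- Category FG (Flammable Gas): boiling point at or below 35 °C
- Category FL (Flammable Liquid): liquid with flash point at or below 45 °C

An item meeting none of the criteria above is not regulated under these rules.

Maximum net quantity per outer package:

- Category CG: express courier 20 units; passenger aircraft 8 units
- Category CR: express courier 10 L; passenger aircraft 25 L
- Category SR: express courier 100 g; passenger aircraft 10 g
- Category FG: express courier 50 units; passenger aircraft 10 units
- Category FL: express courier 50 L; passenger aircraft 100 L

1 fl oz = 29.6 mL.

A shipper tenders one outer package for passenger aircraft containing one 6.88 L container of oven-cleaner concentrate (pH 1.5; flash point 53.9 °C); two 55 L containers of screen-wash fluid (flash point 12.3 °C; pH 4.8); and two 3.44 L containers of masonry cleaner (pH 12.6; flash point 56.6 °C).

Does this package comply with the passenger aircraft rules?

The oven-cleaner concentrate has pH 1.5, which is ≤ 2.5, so it is Category CR (Corrosive).
Screen-wash fluid: flash point 12.3 °C ≤ 45 °C → Category FL (Flammable Liquid).
Masonry cleaner: pH 12.6 ≥ 12 → Category CR (Corrosive).
Category FL quantity: two 55 L containers = 110 L.
110 L > 100 L (passenger aircraft limit, Category FL) — over the limit.
Category CR net quantity: 6.88 L + (two 3.44 L containers = 6.88 L) = 13.76 L.
13.76 L ≤ 25 L (passenger aircraft limit, Category CR) — within limit.

No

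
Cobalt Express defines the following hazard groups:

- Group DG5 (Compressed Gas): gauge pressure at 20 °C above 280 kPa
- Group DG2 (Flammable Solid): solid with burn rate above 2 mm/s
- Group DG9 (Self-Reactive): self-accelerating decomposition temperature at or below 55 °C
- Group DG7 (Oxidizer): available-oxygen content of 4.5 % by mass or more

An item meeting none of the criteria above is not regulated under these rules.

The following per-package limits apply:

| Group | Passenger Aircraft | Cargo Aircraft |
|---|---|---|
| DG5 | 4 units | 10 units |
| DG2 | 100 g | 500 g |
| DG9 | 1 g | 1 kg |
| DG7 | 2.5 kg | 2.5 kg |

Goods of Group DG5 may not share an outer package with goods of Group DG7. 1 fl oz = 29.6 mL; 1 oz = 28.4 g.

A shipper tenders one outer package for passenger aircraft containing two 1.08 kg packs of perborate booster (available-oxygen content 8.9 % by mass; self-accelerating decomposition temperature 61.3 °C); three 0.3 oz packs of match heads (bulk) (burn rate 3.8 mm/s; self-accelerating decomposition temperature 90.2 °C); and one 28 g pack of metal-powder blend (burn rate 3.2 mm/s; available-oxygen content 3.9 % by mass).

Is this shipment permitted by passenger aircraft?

Perborate booster: available-oxygen content 8.9 % by mass ≥ 4.5 % by mass → Group DG7 (Oxidizer).
Burn rate 3.8 mm/s meets the Group DG2 criterion (Flammable Solid), so the match heads (bulk) are Group DG2.
With burn rate 3.2 mm/s (> 2 mm/s), the metal-powder blend falls in Group DG2.
Group DG7 quantity: two 1.08 kg packs = 2.16 kg.
2.16 kg ≤ 2.5 kg (passenger aircraft limit, Group DG7) — within limit.
Total Group DG2: (three 0.3 oz packs = 25.56 g) + 28 g = 53.56 g.
53.56 g is within the passenger aircraft limit of 100 g for Group DG2.
The segregation rule (Group DG5 with Group DG7) does not apply to Group DG7 with Group DG2.
Every hazard group is within its passenger aircraft limit and no segregation rule is violated.

Yes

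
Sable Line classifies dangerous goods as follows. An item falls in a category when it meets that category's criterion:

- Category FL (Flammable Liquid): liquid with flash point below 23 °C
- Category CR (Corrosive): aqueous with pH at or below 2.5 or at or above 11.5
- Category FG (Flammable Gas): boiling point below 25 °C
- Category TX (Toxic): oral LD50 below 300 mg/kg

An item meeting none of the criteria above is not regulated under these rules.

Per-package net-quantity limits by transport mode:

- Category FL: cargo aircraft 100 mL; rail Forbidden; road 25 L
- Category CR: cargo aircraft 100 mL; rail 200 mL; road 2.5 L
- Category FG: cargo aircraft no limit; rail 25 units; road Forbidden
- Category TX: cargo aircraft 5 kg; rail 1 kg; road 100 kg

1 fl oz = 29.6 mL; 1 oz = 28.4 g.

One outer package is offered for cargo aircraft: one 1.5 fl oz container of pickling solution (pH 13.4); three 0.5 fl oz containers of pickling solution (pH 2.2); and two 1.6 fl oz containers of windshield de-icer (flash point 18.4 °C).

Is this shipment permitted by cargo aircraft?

With pH 13.4 (≥ 11.5), the pickling solution falls in Category CR.
Pickling solution: pH 2.2 ≤ 2.5 → Category CR (Corrosive).
With flash point 18.4 °C (< 23 °C), the windshield de-icer falls in Category FL.
Total Category CR: (one 1.5 fl oz container = 44.4 mL) + (three 0.5 fl oz containers = 44.4 mL) = 88.8 mL.
88.8 mL is within the cargo aircraft limit of 100 mL for Category CR.
Category FL quantity: two 1.6 fl oz containers = 94.72 mL.
94.72 mL is within the cargo aircraft limit of 100 mL for Category FL.
Every hazard category is within its cargo aircraft limit and no segregation rule is violated.

Yes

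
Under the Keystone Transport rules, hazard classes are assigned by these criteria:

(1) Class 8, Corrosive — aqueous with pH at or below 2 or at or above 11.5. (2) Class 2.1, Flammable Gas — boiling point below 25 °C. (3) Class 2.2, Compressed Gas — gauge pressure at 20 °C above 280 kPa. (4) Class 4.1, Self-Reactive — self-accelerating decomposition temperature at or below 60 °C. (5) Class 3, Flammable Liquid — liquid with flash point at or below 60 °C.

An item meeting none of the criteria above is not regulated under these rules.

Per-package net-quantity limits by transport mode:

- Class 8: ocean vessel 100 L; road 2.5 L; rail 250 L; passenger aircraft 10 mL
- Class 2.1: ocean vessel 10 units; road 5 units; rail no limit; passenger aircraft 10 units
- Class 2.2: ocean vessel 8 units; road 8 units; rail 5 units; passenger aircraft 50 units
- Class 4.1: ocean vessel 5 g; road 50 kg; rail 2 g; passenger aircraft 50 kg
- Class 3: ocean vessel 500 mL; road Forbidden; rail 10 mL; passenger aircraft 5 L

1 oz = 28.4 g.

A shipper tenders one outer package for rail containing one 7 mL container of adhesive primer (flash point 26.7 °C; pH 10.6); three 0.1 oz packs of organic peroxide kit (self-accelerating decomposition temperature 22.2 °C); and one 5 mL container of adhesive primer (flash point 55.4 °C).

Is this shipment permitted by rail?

Flash point 26.7 °C meets the Class 3 criterion (Flammable Liquid), so the adhesive primer is Class 3.
Self-accelerating decomposition temperature 22.2 °C meets the Class 4.1 criterion (Self-Reactive), so the organic peroxide kit is Class 4.1.
Flash point 55.4 °C meets the Class 3 criterion (Flammable Liquid), so the adhesive primer is Class 3.
Total Class 3: 7 mL + 5 mL = 12 mL.
12 mL > 10 mL (rail limit, Class 3) — over the limit.
Class 4.1 quantity: three 0.1 oz packs = 8.52 g.
8.52 g exceeds the rail limit of 2 g for Class 4.1.

No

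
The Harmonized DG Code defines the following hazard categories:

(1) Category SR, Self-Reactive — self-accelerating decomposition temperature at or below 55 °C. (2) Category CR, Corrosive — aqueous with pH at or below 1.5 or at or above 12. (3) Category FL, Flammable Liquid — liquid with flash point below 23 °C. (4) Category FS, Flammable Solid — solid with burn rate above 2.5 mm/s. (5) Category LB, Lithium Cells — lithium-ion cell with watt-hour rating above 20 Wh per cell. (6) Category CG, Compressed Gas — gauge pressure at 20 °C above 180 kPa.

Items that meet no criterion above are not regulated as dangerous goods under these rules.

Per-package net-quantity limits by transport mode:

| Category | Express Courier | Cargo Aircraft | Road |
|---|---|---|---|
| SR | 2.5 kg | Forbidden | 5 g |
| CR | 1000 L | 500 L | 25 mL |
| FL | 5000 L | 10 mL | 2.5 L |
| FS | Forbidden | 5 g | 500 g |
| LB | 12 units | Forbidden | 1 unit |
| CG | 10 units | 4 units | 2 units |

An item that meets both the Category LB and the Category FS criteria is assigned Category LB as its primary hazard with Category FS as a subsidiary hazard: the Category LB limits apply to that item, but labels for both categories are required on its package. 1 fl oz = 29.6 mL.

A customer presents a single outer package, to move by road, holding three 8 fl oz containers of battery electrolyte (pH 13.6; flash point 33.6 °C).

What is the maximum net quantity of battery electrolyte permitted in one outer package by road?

25 mL

Battery electrolyte: pH 13.6 ≥ 12 → Category CR (Corrosive).
The road limit for Category CR is 25 mL.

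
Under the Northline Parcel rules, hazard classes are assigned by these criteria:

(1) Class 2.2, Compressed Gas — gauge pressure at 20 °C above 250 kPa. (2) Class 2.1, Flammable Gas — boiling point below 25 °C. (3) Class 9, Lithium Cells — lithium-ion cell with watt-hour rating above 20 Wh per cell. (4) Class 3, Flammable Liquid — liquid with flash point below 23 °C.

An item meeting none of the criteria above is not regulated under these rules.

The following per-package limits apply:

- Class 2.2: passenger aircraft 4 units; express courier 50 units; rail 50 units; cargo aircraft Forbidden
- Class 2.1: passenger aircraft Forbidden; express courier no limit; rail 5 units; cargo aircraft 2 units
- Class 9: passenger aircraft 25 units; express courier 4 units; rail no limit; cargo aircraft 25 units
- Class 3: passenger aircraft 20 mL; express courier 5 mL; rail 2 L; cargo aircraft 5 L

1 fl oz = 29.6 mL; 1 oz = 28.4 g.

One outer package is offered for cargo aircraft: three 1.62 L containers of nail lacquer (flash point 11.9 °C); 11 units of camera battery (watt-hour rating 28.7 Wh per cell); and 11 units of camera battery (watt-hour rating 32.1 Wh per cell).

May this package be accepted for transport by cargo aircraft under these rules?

Yes

Flash point 11.9 °C meets the Class 3 criterion (Flammable Liquid), so the nail lacquer is Class 3.
With watt-hour rating 28.7 Wh per cell (> 20 Wh per cell), the camera battery falls in Class 9.
Camera battery: watt-hour rating 32.1 Wh per cell > 20 Wh per cell → Class 9 (Lithium Cells).
Class 9 net quantity: 11 units + 11 units = 22 units.
22 units is within the cargo aircraft limit of 25 units for Class 9.
Class 3 quantity: three 1.62 L containers = 4.86 L.
That is within the Class 3 cargo aircraft limit of 5 L.
Every hazard class is within its cargo aircraft limit and no segregation rule is violated.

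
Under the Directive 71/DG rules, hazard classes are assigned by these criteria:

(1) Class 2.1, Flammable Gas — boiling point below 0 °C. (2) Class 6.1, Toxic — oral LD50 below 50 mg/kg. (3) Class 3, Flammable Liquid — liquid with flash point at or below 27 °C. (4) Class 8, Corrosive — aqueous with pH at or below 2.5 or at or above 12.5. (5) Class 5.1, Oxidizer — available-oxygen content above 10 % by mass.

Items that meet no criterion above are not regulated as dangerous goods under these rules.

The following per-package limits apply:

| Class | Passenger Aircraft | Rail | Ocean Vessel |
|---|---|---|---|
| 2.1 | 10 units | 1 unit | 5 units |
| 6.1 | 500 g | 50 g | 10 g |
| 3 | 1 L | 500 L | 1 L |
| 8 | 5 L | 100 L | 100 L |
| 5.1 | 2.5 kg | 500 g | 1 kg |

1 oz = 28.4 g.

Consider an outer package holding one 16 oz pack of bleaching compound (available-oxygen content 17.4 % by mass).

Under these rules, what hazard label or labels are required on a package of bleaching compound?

The bleaching compound has available-oxygen content 17.4 % by mass, which is > 10 % by mass, so it is Class 5.1 (Oxidizer).
Only the Class 5.1 label is required.

Class 5.1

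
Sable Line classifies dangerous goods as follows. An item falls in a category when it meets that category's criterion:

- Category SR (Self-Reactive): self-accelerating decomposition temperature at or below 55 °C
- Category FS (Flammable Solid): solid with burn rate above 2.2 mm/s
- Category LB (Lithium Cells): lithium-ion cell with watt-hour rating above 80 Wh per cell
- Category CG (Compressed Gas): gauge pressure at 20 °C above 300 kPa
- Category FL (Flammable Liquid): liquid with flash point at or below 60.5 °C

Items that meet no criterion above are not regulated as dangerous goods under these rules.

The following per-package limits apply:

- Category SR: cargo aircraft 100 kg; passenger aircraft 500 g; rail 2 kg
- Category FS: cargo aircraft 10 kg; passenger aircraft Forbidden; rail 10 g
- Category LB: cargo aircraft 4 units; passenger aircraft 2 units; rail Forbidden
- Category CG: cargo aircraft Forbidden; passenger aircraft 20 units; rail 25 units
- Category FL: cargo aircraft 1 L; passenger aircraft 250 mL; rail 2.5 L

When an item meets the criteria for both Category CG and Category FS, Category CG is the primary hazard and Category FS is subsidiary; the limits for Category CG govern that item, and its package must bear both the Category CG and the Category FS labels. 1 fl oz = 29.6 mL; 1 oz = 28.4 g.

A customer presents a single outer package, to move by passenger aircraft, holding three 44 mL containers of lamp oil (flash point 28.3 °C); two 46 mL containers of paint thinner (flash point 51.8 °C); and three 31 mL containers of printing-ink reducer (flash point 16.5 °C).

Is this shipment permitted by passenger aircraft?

With flash point 28.3 °C (≤ 60.5 °C), the lamp oil falls in Category FL.
The paint thinner has flash point 51.8 °C, which is ≤ 60.5 °C, so it is Category FL (Flammable Liquid).
Printing-ink reducer: flash point 16.5 °C ≤ 60.5 °C → Category FL (Flammable Liquid).
Total Category FL: (three 44 mL containers = 132 mL) + (two 46 mL containers = 92 mL) + (three 31 mL containers = 93 mL) = 317 mL.
317 mL exceeds the passenger aircraft limit of 250 mL for Category FL.

No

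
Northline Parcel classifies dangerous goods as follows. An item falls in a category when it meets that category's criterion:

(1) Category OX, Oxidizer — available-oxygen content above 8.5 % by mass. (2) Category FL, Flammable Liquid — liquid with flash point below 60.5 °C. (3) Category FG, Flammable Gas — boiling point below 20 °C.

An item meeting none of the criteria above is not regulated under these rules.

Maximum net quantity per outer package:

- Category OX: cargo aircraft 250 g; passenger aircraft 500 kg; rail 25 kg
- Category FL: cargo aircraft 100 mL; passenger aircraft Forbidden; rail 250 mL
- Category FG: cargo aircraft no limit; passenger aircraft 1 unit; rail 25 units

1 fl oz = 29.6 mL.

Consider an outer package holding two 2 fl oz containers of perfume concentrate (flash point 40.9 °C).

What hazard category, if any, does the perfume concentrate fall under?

The perfume concentrate has flash point 40.9 °C, which is < 60.5 °C, so it is Category FL (Flammable Liquid).

Category FL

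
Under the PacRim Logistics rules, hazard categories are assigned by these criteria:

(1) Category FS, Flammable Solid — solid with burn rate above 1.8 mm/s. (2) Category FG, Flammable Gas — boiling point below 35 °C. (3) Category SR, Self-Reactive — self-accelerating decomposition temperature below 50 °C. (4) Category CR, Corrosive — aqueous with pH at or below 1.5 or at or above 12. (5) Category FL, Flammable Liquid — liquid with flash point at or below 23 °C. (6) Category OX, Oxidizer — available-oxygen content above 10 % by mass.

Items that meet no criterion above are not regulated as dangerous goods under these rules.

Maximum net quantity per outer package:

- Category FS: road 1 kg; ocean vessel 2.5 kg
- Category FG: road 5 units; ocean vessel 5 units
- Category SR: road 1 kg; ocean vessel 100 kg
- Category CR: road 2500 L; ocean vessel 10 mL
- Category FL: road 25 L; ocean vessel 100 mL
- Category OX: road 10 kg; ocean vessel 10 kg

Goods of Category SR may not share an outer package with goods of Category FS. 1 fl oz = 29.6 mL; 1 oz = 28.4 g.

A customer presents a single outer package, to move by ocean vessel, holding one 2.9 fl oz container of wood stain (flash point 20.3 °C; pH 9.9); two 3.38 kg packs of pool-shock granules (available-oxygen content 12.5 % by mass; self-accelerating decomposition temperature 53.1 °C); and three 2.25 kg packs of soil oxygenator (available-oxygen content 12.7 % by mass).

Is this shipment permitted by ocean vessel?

No

The wood stain has flash point 20.3 °C, which is ≤ 23 °C, so it is Category FL (Flammable Liquid).
Available-oxygen content 12.5 % by mass meets the Category OX criterion (Oxidizer), so the pool-shock granules are Category OX.
With available-oxygen content 12.7 % by mass (> 10 % by mass), the soil oxygenator falls in Category OX.
Category FL quantity: one 2.9 fl oz container = 85.84 mL.
85.84 mL ≤ 100 mL (ocean vessel limit, Category FL) — within limit.
Category OX net quantity: (two 3.38 kg packs = 6.76 kg) + (three 2.25 kg packs = 6.75 kg) = 13.51 kg.
That exceeds the Category OX ocean vessel limit of 10 kg.
The segregation rule (Category SR with Category FS) does not apply to Category FL with Category OX.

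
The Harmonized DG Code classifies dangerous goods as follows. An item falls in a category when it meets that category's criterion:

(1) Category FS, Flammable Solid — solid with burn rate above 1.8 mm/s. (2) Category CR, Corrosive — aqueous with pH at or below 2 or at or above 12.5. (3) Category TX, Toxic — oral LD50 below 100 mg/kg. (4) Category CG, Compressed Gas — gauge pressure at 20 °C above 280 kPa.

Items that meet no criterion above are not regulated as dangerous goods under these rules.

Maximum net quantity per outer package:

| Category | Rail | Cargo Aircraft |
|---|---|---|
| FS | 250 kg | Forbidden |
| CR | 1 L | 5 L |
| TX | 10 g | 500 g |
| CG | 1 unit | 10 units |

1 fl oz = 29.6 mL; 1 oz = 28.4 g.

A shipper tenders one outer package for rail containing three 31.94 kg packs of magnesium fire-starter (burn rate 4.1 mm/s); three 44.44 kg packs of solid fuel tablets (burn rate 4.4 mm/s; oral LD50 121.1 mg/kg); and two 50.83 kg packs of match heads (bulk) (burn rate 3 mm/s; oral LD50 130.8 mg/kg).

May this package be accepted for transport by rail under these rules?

No

With burn rate 4.1 mm/s (> 1.8 mm/s), the magnesium fire-starter falls in Category FS.
Burn rate 4.4 mm/s meets the Category FS criterion (Flammable Solid), so the solid fuel tablets are Category FS.
Match heads (bulk): burn rate 3 mm/s > 1.8 mm/s → Category FS (Flammable Solid).
Category FS net quantity: (three 31.94 kg packs = 95.82 kg) + (three 44.44 kg packs = 133.32 kg) + (two 50.83 kg packs = 101.66 kg) = 330.8 kg.
330.8 kg > 250 kg (rail limit, Category FS) — over the limit.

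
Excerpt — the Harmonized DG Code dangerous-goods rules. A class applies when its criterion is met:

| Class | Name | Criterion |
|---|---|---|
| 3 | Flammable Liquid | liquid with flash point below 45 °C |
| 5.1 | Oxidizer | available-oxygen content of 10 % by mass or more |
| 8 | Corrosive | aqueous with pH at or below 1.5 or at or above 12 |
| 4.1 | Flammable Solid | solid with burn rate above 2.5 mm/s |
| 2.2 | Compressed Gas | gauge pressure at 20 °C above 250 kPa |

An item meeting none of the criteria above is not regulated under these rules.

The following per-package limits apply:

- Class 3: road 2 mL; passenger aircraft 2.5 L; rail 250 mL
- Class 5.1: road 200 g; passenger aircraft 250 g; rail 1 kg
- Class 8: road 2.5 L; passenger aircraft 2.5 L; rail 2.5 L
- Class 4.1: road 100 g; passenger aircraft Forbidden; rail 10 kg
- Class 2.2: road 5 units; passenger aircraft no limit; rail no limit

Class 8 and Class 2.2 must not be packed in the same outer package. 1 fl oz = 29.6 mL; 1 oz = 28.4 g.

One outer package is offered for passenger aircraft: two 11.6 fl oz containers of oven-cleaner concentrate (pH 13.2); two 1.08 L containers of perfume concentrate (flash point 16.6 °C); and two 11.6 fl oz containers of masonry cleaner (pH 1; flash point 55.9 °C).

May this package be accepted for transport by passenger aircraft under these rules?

Yes

The oven-cleaner concentrate has pH 13.2, which is ≥ 12, so it is Class 8 (Corrosive).
The perfume concentrate has flash point 16.6 °C, which is < 45 °C, so it is Class 3 (Flammable Liquid).
With pH 1 (≤ 1.5), the masonry cleaner falls in Class 8.
Total Class 8: (two 11.6 fl oz containers = 686.72 mL) + (two 11.6 fl oz containers = 686.72 mL) = 1373.44 mL.
That is within the Class 8 passenger aircraft limit of 2.5 L.
Class 3 quantity: two 1.08 L containers = 2.16 L.
2.16 L is within the passenger aircraft limit of 2.5 L for Class 3.
The segregation rule (Class 8 with Class 2.2) does not apply to Class 8 with Class 3.
Every hazard class is within its passenger aircraft limit and no segregation rule is violated.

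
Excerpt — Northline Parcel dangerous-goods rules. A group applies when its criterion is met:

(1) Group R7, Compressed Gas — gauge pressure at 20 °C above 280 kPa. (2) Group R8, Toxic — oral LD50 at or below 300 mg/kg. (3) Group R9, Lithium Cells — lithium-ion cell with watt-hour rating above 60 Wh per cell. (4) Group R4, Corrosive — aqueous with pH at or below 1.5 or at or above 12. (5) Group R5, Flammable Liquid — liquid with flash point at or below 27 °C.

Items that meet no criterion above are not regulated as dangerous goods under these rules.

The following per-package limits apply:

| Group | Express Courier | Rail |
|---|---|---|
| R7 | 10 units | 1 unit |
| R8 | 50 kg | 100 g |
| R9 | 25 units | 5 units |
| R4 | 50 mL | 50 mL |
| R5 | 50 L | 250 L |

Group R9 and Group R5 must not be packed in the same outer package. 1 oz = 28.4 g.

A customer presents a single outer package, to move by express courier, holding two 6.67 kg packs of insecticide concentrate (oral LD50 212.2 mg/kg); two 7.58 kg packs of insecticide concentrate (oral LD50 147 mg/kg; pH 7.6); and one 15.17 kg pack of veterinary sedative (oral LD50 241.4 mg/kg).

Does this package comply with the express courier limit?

Yes

Oral LD50 212.2 mg/kg meets the Group R8 criterion (Toxic), so the insecticide concentrate is Group R8.
The insecticide concentrate has oral LD50 147 mg/kg, which is ≤ 300 mg/kg, so it is Group R8 (Toxic).
With oral LD50 241.4 mg/kg (≤ 300 mg/kg), the veterinary sedative falls in Group R8.
Group R8 net quantity: (two 6.67 kg packs = 13.34 kg) + (two 7.58 kg packs = 15.16 kg) + 15.17 kg = 43.67 kg.
43.67 kg ≤ 50 kg (express courier limit, Group R8) — within limit.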